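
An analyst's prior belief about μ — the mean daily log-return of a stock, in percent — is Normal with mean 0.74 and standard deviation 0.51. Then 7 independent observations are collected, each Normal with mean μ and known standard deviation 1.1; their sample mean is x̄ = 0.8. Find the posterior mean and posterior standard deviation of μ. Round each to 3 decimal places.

With known σ, the Normal prior is conjugate. Weight on the data is w = (n/σ²)/(n/σ² + 1/τ₀²) = 5.78512/(5.78512+3.84468) = 0.60075.
Posterior mean = w·x̄ + (1−w)·μ₀ = 0.60075·0.8 + 0.39925·0.74 = 0.776. Posterior variance = 1/(5.78512+3.84468) = 0.103844, so SD = 0.322.

Posterior mean ≈ 0.776; posterior SD ≈ 0.322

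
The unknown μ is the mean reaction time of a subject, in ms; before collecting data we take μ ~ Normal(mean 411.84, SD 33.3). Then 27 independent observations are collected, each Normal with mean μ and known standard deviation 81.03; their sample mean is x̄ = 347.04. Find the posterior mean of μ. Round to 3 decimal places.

Posterior mean ≈ 358.695

Prior precision 1/τ₀² = 1/33.3² = 0.00090180; data precision n/σ² = 27/81.03² = 0.00411218.
Posterior precision = 0.00090180 + 0.00411218 = 0.00501398.
Posterior mean = (0.00090180·411.84 + 0.00411218·347.04) / 0.00501398 = 358.695.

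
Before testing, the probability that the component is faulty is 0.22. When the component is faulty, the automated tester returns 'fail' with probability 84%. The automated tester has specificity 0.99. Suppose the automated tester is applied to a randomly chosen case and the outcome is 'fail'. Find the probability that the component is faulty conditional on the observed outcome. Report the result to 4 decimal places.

P(H | E) ≈ 0.9595

Let H be the event that the component is faulty. P(H) = 0.22, so P(¬H) = 0.78. With E the 'fail' result, P(E|H) = 0.84 and P(E|¬H) = 0.01.
P(E) = 0.84·0.22 + 0.01·0.78 = 0.18480 + 0.0078000 = 0.19260.
By Bayes' theorem, P(H|E) = 0.18480 / 0.19260 = 0.9595.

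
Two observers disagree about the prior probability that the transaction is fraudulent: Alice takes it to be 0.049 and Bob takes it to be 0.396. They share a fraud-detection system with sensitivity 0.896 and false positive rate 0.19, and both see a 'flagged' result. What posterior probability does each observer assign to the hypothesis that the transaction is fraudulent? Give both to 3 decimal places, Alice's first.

Alice: 0.195; Bob: 0.756

The likelihood ratio for a 'flagged' result is 0.896/0.19 = 4.7158.
Alice: prior odds 0.049/0.951 = 0.051525; posterior odds 0.24298; posterior probability 0.195.
Bob: prior odds 0.396/0.604 = 0.65563; posterior odds 3.0918; posterior probability 0.756.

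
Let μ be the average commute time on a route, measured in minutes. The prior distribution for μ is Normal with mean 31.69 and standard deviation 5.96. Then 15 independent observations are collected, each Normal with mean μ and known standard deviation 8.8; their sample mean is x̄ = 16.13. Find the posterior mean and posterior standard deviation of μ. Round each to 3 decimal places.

Posterior mean ≈ 18.105; posterior SD ≈ 2.123

With known σ, the Normal prior is conjugate. Weight on the data is w = (n/σ²)/(n/σ² + 1/τ₀²) = 0.193698/(0.193698+0.0281519) = 0.87310.
Posterior mean = w·x̄ + (1−w)·μ₀ = 0.87310·16.13 + 0.12690·31.69 = 18.105. Posterior variance = 1/(0.193698+0.0281519) = 4.50755, so SD = 2.123.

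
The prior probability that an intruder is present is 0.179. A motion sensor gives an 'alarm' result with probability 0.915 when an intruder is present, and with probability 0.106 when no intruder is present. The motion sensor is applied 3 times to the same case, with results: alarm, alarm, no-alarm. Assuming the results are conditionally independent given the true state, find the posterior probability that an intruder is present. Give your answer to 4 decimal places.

Posterior P(H) ≈ 0.6070

Let H be the event that an intruder is present; start with P(H) = 0.179. P('alarm'|H) = 0.915, P('alarm'|¬H) = 0.106.
Update on result 1 ('alarm'): P(H) ← 0.915·0.1790 / (0.915·0.1790 + 0.106·0.8210) = 0.16378/0.25081 = 0.6530.
Update on result 2 ('alarm'): P(H) ← 0.915·0.6530 / (0.915·0.6530 + 0.106·0.3470) = 0.59751/0.63429 = 0.9420.
Update on result 3 ('no-alarm'): P(H) ← 0.085·0.9420 / (0.085·0.9420 + 0.894·0.0580) = 0.080071/0.13191 = 0.6070.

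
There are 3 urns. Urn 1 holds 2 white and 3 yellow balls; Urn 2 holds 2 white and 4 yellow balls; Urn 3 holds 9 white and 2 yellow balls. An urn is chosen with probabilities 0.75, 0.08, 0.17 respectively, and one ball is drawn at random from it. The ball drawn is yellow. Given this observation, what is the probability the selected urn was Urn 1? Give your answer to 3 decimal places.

Posterior probability ≈ 0.842

Tabulate prior·likelihood by source: [1] prior 0.75, lik 0.6, product 0.4500; [2] prior 0.08, lik 0.6667, product 0.05333; [3] prior 0.17, lik 0.1818, product 0.03091.
Normalizing constant = 0.53424; the posterior for Urn 1 is its product over the sum, 0.4500/0.53424 = 0.842.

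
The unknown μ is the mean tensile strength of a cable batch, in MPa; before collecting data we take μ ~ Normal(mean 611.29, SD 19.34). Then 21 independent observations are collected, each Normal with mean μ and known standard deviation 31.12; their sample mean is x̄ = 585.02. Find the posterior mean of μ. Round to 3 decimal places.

Prior precision 1/τ₀² = 1/19.34² = 0.00267354; data precision n/σ² = 21/31.12² = 0.0216840.
Posterior precision = 0.00267354 + 0.0216840 = 0.0243576.
Posterior mean = (0.00267354·611.29 + 0.0216840·585.02) / 0.0243576 = 587.903.

Posterior mean ≈ 587.903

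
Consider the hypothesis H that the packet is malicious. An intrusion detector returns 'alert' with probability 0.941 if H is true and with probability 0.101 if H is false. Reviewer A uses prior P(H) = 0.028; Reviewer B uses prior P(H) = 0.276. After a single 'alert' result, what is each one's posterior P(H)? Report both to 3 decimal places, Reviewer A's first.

P('+'|H) = 0.941, P('+'|¬H) = 0.101.
Reviewer A: numerator 0.941·0.028 = 0.026348; evidence = 0.026348+0.101·0.972 = 0.12452; posterior = 0.212.
Reviewer B: numerator 0.941·0.276 = 0.25972; evidence = 0.25972+0.101·0.724 = 0.33284; posterior = 0.780.

Reviewer A: 0.212; Reviewer B: 0.780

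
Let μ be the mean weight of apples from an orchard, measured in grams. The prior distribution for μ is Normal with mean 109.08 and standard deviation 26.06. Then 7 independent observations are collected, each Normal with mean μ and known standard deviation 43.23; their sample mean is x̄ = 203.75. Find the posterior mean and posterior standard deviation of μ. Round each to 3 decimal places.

Posterior mean ≈ 177.035; posterior SD ≈ 13.843

Prior precision 1/τ₀² = 1/26.06² = 0.00147249; data precision n/σ² = 7/43.23² = 0.00374565.
Posterior precision = 0.00147249 + 0.00374565 = 0.00521814, giving posterior SD = 1/√0.00521814 = 13.843.
Posterior mean = (0.00147249·109.08 + 0.00374565·203.75) / 0.00521814 = 177.035.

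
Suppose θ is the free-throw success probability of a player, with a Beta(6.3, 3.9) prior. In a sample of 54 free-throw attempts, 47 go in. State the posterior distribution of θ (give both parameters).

The binomial likelihood is conjugate to the Beta prior: with 47 successes and 7 failures, the posterior is Beta(6.3+47, 3.9+7) = Beta(53.3, 10.9).

Posterior: Beta(53.3, 10.9)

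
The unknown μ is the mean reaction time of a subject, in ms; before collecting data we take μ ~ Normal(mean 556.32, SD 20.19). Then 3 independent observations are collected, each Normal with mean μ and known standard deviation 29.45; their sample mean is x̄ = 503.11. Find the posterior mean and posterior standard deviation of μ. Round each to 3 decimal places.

Prior precision 1/τ₀² = 1/20.19² = 0.00245317; data precision n/σ² = 3/29.45² = 0.00345900.
Posterior precision = 0.00245317 + 0.00345900 = 0.00591217, giving posterior SD = 1/√0.00591217 = 13.005.
Posterior mean = (0.00245317·556.32 + 0.00345900·503.11) / 0.00591217 = 525.189.

Posterior mean ≈ 525.189; posterior SD ≈ 13.005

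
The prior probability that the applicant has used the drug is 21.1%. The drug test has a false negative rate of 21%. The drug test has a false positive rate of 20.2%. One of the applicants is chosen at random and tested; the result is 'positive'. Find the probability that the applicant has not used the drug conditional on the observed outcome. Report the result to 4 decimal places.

Write H for 'the applicant has used the drug'. Prior odds H:¬H = 0.211/0.789 = 0.26743. For the 'positive' outcome, the likelihood ratio is 0.79/0.202 = 3.9109.
Posterior odds = 0.26743 × 3.9109 = 1.0459, so P(H|E) = 1.0459/(1+1.0459) = 0.5112. Then P(¬H|E) = 1 − 0.5112 = 0.4888.

P(¬H | E) ≈ 0.4888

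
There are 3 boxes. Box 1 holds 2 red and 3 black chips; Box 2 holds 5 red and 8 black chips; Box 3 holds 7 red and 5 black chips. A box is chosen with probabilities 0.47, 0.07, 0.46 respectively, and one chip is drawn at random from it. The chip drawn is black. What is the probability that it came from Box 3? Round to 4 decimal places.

Posterior probability ≈ 0.3709

Tabulate prior·likelihood by source: [1] prior 0.47, lik 0.6, product 0.2820; [2] prior 0.07, lik 0.6154, product 0.04308; [3] prior 0.46, lik 0.4167, product 0.1917.
Normalizing constant = 0.51674; the posterior for Box 3 is its product over the sum, 0.1917/0.51674 = 0.3709.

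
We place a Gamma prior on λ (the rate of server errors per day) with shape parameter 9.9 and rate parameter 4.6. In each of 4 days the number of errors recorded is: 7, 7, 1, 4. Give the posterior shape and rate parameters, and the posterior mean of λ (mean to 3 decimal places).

Posterior: Gamma(shape=28.9, rate=8.6); mean ≈ 3.360

Total count ∑xᵢ = 19 over n = 4 days.
Gamma is conjugate to the Poisson likelihood: posterior is Gamma(shape = 9.9+19 = 28.9, rate = 4.6+4 = 8.6).
E[λ | data] = 28.9/8.6 = 3.360.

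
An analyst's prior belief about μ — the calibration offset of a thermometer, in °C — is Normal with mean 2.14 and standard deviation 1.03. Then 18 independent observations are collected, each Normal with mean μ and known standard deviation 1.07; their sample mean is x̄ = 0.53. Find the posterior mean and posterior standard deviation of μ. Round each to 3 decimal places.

Prior precision 1/τ₀² = 1/1.03² = 0.942596; data precision n/σ² = 18/1.07² = 15.7219.
Posterior precision = 0.942596 + 15.7219 = 16.6645, giving posterior SD = 1/√16.6645 = 0.245.
Posterior mean = (0.942596·2.14 + 15.7219·0.53) / 16.6645 = 0.621.

Posterior mean ≈ 0.621; posterior SD ≈ 0.245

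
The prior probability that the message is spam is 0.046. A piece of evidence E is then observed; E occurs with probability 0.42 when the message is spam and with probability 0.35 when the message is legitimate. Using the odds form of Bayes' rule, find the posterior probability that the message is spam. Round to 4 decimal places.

Posterior probability ≈ 0.0547

Prior odds = 0.046/(1−0.046) = 0.048218. In log-odds, ln(0.048218) = -3.0320.
Add log likelihood ratio: ln(1.2000) = 0.18232.
Posterior log-odds = -2.8497, so posterior odds = exp(-2.8497) = 0.057862. Converting, P(H|E) = 0.057862/1.0579 = 0.0547.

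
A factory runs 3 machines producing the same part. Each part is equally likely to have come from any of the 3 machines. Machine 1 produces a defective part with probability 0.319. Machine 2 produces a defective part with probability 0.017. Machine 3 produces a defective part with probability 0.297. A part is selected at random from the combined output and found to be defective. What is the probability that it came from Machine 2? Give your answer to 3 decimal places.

P(defective|M1) = 0.319; P(defective|M2) = 0.017; P(defective|M3) = 0.297.
Prior × likelihood for each source: 0.333333·0.319=0.1063, 0.333333·0.017=0.005667, 0.333333·0.297=0.09900. Summing gives P(defective) = 0.21100.
P(Machine 2 | defective) = 0.005667 / 0.21100 = 0.027.

Posterior probability ≈ 0.027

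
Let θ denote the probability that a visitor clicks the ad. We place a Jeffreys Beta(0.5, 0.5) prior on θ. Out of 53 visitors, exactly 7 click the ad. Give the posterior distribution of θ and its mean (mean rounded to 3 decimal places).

Posterior: Beta(7.5, 46.5); mean ≈ 0.139

Observing 7 successes and 46 failures updates Beta(0.5, 0.5) by adding the success and failure counts to the two shape parameters: α = 0.5+7 = 7.5, β = 0.5+46 = 46.5.
Posterior mean = α/(α+β) = 7.5/54 = 0.139.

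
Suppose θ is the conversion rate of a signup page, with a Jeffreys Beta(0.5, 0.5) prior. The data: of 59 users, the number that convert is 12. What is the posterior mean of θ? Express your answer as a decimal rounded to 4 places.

The binomial likelihood is conjugate to the Beta prior: with 12 successes and 47 failures, the posterior is Beta(0.5+12, 0.5+47) = Beta(12.5, 47.5).
Posterior mean = α/(α+β) = 12.5/60 = 0.2083.

Posterior mean ≈ 0.2083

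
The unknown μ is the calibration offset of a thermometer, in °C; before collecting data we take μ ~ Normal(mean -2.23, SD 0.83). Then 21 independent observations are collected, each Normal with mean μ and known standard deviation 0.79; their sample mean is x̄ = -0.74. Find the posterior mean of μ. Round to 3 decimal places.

Posterior mean ≈ -0.802

Prior precision 1/τ₀² = 1/0.83² = 1.45159; data precision n/σ² = 21/0.79² = 33.6485.
Posterior precision = 1.45159 + 33.6485 = 35.1000.
Posterior mean = (1.45159·-2.23 + 33.6485·-0.74) / 35.1000 = -0.802.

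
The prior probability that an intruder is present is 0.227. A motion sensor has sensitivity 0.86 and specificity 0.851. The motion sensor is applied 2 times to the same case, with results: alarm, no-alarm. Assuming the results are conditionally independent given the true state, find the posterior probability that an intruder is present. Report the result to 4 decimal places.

Posterior P(H) ≈ 0.2180

Let H be the event that an intruder is present; start with P(H) = 0.227. P('alarm'|H) = 0.86, P('alarm'|¬H) = 0.149.
Update on result 1 ('alarm'): P(H) ← 0.86·0.2270 / (0.86·0.2270 + 0.149·0.7730) = 0.19522/0.31040 = 0.6289.
Update on result 2 ('no-alarm'): P(H) ← 0.14·0.6289 / (0.14·0.6289 + 0.851·0.3711) = 0.088051/0.40383 = 0.2180.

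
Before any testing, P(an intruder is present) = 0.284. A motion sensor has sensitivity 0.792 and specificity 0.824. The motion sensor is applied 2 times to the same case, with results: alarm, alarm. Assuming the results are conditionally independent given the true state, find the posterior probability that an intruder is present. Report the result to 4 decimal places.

Let H be the event that an intruder is present; start with P(H) = 0.284. P('alarm'|H) = 0.792, P('alarm'|¬H) = 0.176.
Update on result 1 ('alarm'): P(H) ← 0.792·0.2840 / (0.792·0.2840 + 0.176·0.7160) = 0.22493/0.35094 = 0.6409.
Update on result 2 ('alarm'): P(H) ← 0.792·0.6409 / (0.792·0.6409 + 0.176·0.3591) = 0.50761/0.57081 = 0.8893.

Posterior P(H) ≈ 0.8893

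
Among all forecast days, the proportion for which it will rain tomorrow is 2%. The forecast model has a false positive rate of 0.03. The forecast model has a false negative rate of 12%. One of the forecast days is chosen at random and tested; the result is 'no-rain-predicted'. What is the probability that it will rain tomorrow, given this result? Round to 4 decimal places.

P(H | E) ≈ 0.0025

Let H be the event that it will rain tomorrow. P(H) = 0.02, so P(¬H) = 0.98. With E the 'no-rain-predicted' result, P(E|H) = 0.12 and P(E|¬H) = 0.97.
P(E) = 0.12·0.02 + 0.97·0.98 = 0.0024000 + 0.95060 = 0.95300.
By Bayes' theorem, P(H|E) = 0.0024000 / 0.95300 = 0.0025.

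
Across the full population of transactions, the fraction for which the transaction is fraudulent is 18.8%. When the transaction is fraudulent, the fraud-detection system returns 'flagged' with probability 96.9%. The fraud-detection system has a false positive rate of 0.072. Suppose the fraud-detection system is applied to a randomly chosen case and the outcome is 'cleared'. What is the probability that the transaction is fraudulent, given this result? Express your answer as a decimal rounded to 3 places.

P(H | E) ≈ 0.008

Let H be the event that the transaction is fraudulent. P(H) = 0.188, so P(¬H) = 0.812. With E the 'cleared' result, P(E|H) = 0.031 and P(E|¬H) = 0.928.
P(E) = 0.031·0.188 + 0.928·0.812 = 0.0058280 + 0.75354 = 0.75936.
By Bayes' theorem, P(H|E) = 0.0058280 / 0.75936 = 0.008.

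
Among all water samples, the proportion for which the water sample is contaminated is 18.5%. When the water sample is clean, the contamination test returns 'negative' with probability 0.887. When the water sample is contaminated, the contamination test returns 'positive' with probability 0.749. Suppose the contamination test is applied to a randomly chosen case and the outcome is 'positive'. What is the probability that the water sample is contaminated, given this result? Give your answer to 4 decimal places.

P(H | E) ≈ 0.6007

Let H be the event that the water sample is contaminated. P(H) = 0.185, so P(¬H) = 0.815. With E the 'positive' result, P(E|H) = 0.749 and P(E|¬H) = 0.113.
P(E) = 0.749·0.185 + 0.113·0.815 = 0.13856 + 0.092095 = 0.23066.
By Bayes' theorem, P(H|E) = 0.13856 / 0.23066 = 0.6007.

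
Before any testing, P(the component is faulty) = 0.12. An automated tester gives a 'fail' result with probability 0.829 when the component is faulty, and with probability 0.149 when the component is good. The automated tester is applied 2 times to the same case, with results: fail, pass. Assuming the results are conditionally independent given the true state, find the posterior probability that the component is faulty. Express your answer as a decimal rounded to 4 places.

Posterior P(H) ≈ 0.1323

With H the event that the component is faulty, the joint likelihood of the observed sequence is P(data|H) = 0.829·0.171 = 0.14176 and P(data|¬H) = 0.149·0.851 = 0.12680.
Bayes: P(H|data) = 0.12·0.14176 / (0.12·0.14176 + 0.88·0.12680) = 0.017011/0.12859 = 0.1323.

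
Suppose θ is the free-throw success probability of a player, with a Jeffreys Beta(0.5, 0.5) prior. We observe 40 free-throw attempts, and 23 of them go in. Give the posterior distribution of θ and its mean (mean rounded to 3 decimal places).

Observing 23 successes and 17 failures updates Beta(0.5, 0.5) by adding the success and failure counts to the two shape parameters: α = 0.5+23 = 23.5, β = 0.5+17 = 17.5.
Posterior mean = α/(α+β) = 23.5/41 = 0.573.

Posterior: Beta(23.5, 17.5); mean ≈ 0.573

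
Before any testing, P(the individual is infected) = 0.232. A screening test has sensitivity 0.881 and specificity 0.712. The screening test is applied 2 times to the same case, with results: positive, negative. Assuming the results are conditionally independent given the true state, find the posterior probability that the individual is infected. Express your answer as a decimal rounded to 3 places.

Posterior P(H) ≈ 0.134

Let H be the event that the individual is infected; start with P(H) = 0.232. P('positive'|H) = 0.881, P('positive'|¬H) = 0.288.
Update on result 1 ('positive'): P(H) ← 0.881·0.2320 / (0.881·0.2320 + 0.288·0.7680) = 0.20439/0.42558 = 0.4803.
Update on result 2 ('negative'): P(H) ← 0.119·0.4803 / (0.119·0.4803 + 0.712·0.5197) = 0.057152/0.42720 = 0.1338.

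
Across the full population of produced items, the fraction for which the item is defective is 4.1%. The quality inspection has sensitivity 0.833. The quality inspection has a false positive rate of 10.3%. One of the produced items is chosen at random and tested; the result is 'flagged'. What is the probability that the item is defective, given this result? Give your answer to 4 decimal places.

P(H | E) ≈ 0.2569

Write H for 'the item is defective'. Prior odds H:¬H = 0.041/0.959 = 0.042753. For the 'flagged' outcome, the likelihood ratio is 0.833/0.103 = 8.0874.
Posterior odds = 0.042753 × 8.0874 = 0.34576, so P(H|E) = 0.34576/(1+0.34576) = 0.2569.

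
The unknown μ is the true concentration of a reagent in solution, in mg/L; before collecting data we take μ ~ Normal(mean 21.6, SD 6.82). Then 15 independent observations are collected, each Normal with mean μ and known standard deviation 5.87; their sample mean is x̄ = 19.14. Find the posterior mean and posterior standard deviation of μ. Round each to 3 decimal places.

Posterior mean ≈ 19.256; posterior SD ≈ 1.480

With known σ, the Normal prior is conjugate. Weight on the data is w = (n/σ²)/(n/σ² + 1/τ₀²) = 0.435326/(0.435326+0.0214996) = 0.95294.
Posterior mean = w·x̄ + (1−w)·μ₀ = 0.95294·19.14 + 0.047063·21.6 = 19.256. Posterior variance = 1/(0.435326+0.0214996) = 2.18902, so SD = 1.480.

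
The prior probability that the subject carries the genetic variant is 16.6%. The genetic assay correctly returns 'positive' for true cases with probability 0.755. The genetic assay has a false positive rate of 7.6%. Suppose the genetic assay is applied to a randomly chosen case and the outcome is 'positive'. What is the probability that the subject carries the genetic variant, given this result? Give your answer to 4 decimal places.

Write H for 'the subject carries the genetic variant'. Prior odds H:¬H = 0.166/0.834 = 0.19904. For the 'positive' outcome, the likelihood ratio is 0.755/0.076 = 9.9342.
Posterior odds = 0.19904 × 9.9342 = 1.9773, so P(H|E) = 1.9773/(1+1.9773) = 0.6641.

P(H | E) ≈ 0.6641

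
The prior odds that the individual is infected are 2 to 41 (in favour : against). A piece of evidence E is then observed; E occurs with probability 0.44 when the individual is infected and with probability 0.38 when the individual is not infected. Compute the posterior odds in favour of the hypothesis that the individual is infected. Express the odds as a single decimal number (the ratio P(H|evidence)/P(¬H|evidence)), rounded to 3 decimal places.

Prior odds = 2/41 = 0.048780.
Likelihood ratio for E = 0.44/0.38 = 1.1579.
Posterior odds = prior odds × LR = 0.056483.

Posterior odds ≈ 0.056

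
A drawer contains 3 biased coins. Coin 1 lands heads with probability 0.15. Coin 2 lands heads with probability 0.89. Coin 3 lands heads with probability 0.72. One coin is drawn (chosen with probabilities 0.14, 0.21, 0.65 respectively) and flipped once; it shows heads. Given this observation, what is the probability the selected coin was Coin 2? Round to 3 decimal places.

Posterior probability ≈ 0.277

P(heads|C1) = 0.15; P(heads|C2) = 0.89; P(heads|C3) = 0.72.
Prior × likelihood for each source: 0.14·0.15=0.02100, 0.21·0.89=0.1869, 0.65·0.72=0.4680. Summing gives P(heads) = 0.67590.
P(Coin 2 | heads) = 0.1869 / 0.67590 = 0.277.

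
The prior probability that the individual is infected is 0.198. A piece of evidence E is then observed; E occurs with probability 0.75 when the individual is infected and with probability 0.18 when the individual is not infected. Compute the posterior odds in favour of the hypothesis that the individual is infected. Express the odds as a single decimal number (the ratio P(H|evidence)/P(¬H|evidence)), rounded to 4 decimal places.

Posterior odds ≈ 1.0287

Prior odds = 0.198/(1−0.198) = 0.24688.
Likelihood ratio for E = 0.75/0.18 = 4.1667.
Posterior odds = prior odds × LR = 1.0287.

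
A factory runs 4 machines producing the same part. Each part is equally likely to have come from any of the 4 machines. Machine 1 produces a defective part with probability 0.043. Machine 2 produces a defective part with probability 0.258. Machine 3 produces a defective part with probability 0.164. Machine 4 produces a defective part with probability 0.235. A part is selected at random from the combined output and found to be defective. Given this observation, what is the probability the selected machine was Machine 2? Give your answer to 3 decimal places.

Posterior probability ≈ 0.369

P(defective|M1) = 0.043; P(defective|M2) = 0.258; P(defective|M3) = 0.164; P(defective|M4) = 0.235.
Prior × likelihood for each source: 0.25·0.043=0.01075, 0.25·0.258=0.06450, 0.25·0.164=0.04100, 0.25·0.235=0.05875. Summing gives P(defective) = 0.17500.
P(Machine 2 | defective) = 0.06450 / 0.17500 = 0.369.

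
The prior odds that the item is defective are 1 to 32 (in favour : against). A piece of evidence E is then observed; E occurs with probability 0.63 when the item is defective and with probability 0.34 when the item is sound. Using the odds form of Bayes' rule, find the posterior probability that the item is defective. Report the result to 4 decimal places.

Prior odds = 1/32 = 0.031250. In log-odds, ln(0.031250) = -3.4657.
Add log likelihood ratio: ln(1.8529) = 0.61677.
Posterior log-odds = -2.8490, so posterior odds = exp(-2.8490) = 0.057904. Converting, P(H|E) = 0.057904/1.0579 = 0.0547.

Posterior probability ≈ 0.0547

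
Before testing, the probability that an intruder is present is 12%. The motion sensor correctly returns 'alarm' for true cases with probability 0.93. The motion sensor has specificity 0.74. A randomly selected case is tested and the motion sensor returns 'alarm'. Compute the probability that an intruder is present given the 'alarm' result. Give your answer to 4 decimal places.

P(H | E) ≈ 0.3278

Let H be the event that an intruder is present. P(H) = 0.12, so P(¬H) = 0.88. With E the 'alarm' result, P(E|H) = 0.93 and P(E|¬H) = 0.26.
P(E) = 0.93·0.12 + 0.26·0.88 = 0.11160 + 0.22880 = 0.34040.
By Bayes' theorem, P(H|E) = 0.11160 / 0.34040 = 0.3278.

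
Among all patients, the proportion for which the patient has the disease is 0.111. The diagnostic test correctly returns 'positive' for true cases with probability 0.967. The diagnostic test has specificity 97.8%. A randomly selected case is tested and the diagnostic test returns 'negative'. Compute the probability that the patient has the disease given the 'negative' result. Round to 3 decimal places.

P(H | E) ≈ 0.004

Write H for 'the patient has the disease'. Prior odds H:¬H = 0.111/0.889 = 0.12486. For the 'negative' outcome, the likelihood ratio is 0.033/0.978 = 0.033742.
Posterior odds = 0.12486 × 0.033742 = 0.0042130, so P(H|E) = 0.0042130/(1+0.0042130) = 0.004.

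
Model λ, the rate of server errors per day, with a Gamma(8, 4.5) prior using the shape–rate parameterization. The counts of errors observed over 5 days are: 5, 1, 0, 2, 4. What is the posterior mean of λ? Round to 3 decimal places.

Posterior mean ≈ 2.105

Total count ∑xᵢ = 12 over n = 5 days.
Gamma is conjugate to the Poisson likelihood: posterior is Gamma(shape = 8+12 = 20, rate = 4.5+5 = 9.5).
Posterior mean = shape/rate = 20/9.5 = 2.105.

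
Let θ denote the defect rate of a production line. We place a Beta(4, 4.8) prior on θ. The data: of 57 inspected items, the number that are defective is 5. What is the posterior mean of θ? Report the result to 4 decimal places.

Observing 5 successes and 52 failures updates Beta(4, 4.8) by adding the success and failure counts to the two shape parameters: α = 4+5 = 9, β = 4.8+52 = 56.8.
E[θ | data] = 9/(9+56.8) = 0.1368.

Posterior mean ≈ 0.1368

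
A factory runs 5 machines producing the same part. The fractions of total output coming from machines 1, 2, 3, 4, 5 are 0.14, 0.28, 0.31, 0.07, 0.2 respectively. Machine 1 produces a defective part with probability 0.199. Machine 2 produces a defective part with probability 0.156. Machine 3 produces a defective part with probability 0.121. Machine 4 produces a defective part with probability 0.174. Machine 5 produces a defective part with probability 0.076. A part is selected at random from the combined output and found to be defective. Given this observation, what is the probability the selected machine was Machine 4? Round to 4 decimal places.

Tabulate prior·likelihood by source: [1] prior 0.14, lik 0.199, product 0.02786; [2] prior 0.28, lik 0.156, product 0.04368; [3] prior 0.31, lik 0.121, product 0.03751; [4] prior 0.07, lik 0.174, product 0.01218; [5] prior 0.2, lik 0.076, product 0.01520.
Normalizing constant = 0.13643; the posterior for Machine 4 is its product over the sum, 0.01218/0.13643 = 0.0893.

Posterior probability ≈ 0.0893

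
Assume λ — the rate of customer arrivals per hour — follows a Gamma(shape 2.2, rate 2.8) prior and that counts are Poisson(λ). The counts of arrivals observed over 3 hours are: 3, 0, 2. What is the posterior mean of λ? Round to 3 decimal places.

The Poisson likelihood adds the total count to the shape and the number of exposure periods to the rate. Here ∑xᵢ = 5 and n = 3, so shape 2.2→7.2 and rate 2.8→5.8.
E[λ | data] = 7.2/5.8 = 1.241.

Posterior mean ≈ 1.241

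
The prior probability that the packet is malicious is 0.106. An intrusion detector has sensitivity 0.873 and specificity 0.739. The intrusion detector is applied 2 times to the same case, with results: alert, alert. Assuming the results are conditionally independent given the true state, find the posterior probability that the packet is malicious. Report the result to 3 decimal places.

With H the event that the packet is malicious, the joint likelihood of the observed sequence is P(data|H) = 0.873·0.873 = 0.76213 and P(data|¬H) = 0.261·0.261 = 0.068121.
Bayes: P(H|data) = 0.106·0.76213 / (0.106·0.76213 + 0.894·0.068121) = 0.080786/0.14169 = 0.5702.

Posterior P(H) ≈ 0.570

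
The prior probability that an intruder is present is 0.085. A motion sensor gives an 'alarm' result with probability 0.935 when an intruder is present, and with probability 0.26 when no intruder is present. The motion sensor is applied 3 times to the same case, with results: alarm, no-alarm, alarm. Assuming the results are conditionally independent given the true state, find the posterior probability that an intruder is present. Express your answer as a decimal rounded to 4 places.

Let H be the event that an intruder is present; start with P(H) = 0.085. P('alarm'|H) = 0.935, P('alarm'|¬H) = 0.26.
Update on result 1 ('alarm'): P(H) ← 0.935·0.0850 / (0.935·0.0850 + 0.26·0.9150) = 0.079475/0.31738 = 0.2504.
Update on result 2 ('no-alarm'): P(H) ← 0.065·0.2504 / (0.065·0.2504 + 0.74·0.7496) = 0.016277/0.57097 = 0.0285.
Update on result 3 ('alarm'): P(H) ← 0.935·0.0285 / (0.935·0.0285 + 0.26·0.9715) = 0.026654/0.27924 = 0.0955.

Posterior P(H) ≈ 0.0955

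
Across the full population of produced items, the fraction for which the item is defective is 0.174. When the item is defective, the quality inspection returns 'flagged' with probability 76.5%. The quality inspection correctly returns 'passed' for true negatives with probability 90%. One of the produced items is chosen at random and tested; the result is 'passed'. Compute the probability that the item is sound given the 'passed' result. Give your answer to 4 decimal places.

Let H be the event that the item is defective. P(H) = 0.174, so P(¬H) = 0.826. With E the 'passed' result, P(E|H) = 0.235 and P(E|¬H) = 0.9.
P(E) = 0.235·0.174 + 0.9·0.826 = 0.040890 + 0.74340 = 0.78429.
By Bayes' theorem, P(H|E) = 0.040890 / 0.78429 = 0.0521. Hence P(¬H|E) = 1 − 0.0521 = 0.9479.

P(¬H | E) ≈ 0.9479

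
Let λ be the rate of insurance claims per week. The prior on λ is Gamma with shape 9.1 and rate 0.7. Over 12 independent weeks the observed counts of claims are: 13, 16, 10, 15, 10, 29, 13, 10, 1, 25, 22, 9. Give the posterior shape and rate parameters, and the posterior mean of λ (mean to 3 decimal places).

Posterior: Gamma(shape=182.1, rate=12.7); mean ≈ 14.339

The Poisson likelihood adds the total count to the shape and the number of exposure periods to the rate. Here ∑xᵢ = 173 and n = 12, so shape 9.1→182.1 and rate 0.7→12.7.
Posterior mean = shape/rate = 182.1/12.7 = 14.339.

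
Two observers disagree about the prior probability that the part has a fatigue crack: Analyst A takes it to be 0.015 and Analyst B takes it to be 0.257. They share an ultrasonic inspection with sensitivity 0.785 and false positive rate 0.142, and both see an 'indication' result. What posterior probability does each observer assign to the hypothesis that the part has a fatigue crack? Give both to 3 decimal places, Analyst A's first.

Analyst A: 0.078; Analyst B: 0.657

The likelihood ratio for an 'indication' result is 0.785/0.142 = 5.5282.
Analyst A: prior odds 0.015/0.985 = 0.015228; posterior odds 0.084185; posterior probability 0.078.
Analyst B: prior odds 0.257/0.743 = 0.34590; posterior odds 1.9122; posterior probability 0.657.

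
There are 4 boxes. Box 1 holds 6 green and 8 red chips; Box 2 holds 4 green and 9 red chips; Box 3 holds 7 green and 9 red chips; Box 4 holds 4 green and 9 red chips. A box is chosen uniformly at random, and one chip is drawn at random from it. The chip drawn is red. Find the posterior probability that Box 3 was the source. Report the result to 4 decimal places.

Posterior probability ≈ 0.2233

P(red|Box 1) = 0.5714; P(red|Box 2) = 0.6923; P(red|Box 3) = 0.5625; P(red|Box 4) = 0.6923.
Prior × likelihood for each source: 0.25·0.5714=0.1429, 0.25·0.6923=0.1731, 0.25·0.5625=0.1406, 0.25·0.6923=0.1731. Summing gives P(red) = 0.62964.
P(Box 3 | red) = 0.1406 / 0.62964 = 0.2233.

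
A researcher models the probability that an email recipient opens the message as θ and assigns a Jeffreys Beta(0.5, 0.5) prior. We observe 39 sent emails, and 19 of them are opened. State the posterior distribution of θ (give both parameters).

Posterior: Beta(19.5, 20.5)

Observing 19 successes and 20 failures updates Beta(0.5, 0.5) by adding the success and failure counts to the two shape parameters: α = 0.5+19 = 19.5, β = 0.5+20 = 20.5.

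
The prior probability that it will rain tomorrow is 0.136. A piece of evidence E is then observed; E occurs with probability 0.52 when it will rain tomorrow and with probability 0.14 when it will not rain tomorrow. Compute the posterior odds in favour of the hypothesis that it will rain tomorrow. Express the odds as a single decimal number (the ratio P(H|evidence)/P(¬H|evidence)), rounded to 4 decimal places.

Posterior odds ≈ 0.5847

Prior odds = 0.136/(1−0.136) = 0.15741. In log-odds, ln(0.15741) = -1.8489.
Add log likelihood ratio: ln(3.7143) = 1.3122.
Posterior log-odds = -0.53673, so posterior odds = exp(-0.53673) = 0.58466.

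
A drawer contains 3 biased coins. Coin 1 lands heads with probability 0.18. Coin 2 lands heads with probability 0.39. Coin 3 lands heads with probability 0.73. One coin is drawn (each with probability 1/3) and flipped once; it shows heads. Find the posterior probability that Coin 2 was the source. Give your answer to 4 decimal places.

P(heads|C1) = 0.18; P(heads|C2) = 0.39; P(heads|C3) = 0.73.
Prior × likelihood for each source: 0.333333·0.18=0.06000, 0.333333·0.39=0.1300, 0.333333·0.73=0.2433. Summing gives P(heads) = 0.43333.
P(Coin 2 | heads) = 0.1300 / 0.43333 = 0.3000.

Posterior probability ≈ 0.3000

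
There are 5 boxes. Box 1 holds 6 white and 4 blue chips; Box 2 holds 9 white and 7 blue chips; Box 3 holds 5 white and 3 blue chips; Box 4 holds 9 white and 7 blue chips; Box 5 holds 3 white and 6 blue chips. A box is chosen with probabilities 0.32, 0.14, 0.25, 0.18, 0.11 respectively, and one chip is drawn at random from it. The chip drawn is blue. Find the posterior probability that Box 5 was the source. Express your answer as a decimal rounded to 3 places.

P(blue|Box 1) = 0.4; P(blue|Box 2) = 0.4375; P(blue|Box 3) = 0.375; P(blue|Box 4) = 0.4375; P(blue|Box 5) = 0.6667.
Prior × likelihood for each source: 0.32·0.4=0.1280, 0.14·0.4375=0.06125, 0.25·0.375=0.09375, 0.18·0.4375=0.07875, 0.11·0.6667=0.07333. Summing gives P(blue) = 0.43508.
P(Box 5 | blue) = 0.07333 / 0.43508 = 0.169.

Posterior probability ≈ 0.169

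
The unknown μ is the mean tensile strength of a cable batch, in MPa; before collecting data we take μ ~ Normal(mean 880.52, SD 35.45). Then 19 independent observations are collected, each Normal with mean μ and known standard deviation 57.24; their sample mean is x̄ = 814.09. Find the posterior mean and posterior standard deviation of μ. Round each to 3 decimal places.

Posterior mean ≈ 822.106; posterior SD ≈ 12.314

Prior precision 1/τ₀² = 1/35.45² = 0.00079573; data precision n/σ² = 19/57.24² = 0.00579902.
Posterior precision = 0.00079573 + 0.00579902 = 0.00659475, giving posterior SD = 1/√0.00659475 = 12.314.
Posterior mean = (0.00079573·880.52 + 0.00579902·814.09) / 0.00659475 = 822.106.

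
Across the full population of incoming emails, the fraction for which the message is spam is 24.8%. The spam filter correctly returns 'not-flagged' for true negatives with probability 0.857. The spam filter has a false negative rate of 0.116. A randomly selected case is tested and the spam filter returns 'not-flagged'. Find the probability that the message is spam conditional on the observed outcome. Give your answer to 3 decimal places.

Let H be the event that the message is spam. P(H) = 0.248, so P(¬H) = 0.752. With E the 'not-flagged' result, P(E|H) = 0.116 and P(E|¬H) = 0.857.
P(E) = 0.116·0.248 + 0.857·0.752 = 0.028768 + 0.64446 = 0.67323.
By Bayes' theorem, P(H|E) = 0.028768 / 0.67323 = 0.043.

P(H | E) ≈ 0.043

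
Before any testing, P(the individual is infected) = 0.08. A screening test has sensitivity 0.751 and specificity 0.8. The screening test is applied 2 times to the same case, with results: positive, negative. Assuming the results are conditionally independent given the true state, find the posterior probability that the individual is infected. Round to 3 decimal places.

Posterior P(H) ≈ 0.092

With H the event that the individual is infected, the joint likelihood of the observed sequence is P(data|H) = 0.751·0.249 = 0.18700 and P(data|¬H) = 0.2·0.8 = 0.16000.
Bayes: P(H|data) = 0.08·0.18700 / (0.08·0.18700 + 0.92·0.16000) = 0.014960/0.16216 = 0.0923.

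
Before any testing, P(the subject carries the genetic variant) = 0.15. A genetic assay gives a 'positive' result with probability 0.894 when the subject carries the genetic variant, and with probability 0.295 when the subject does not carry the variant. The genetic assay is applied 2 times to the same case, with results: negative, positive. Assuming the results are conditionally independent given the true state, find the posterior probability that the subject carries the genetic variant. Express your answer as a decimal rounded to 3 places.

Let H be the event that the subject carries the genetic variant; start with P(H) = 0.15. P('positive'|H) = 0.894, P('positive'|¬H) = 0.295.
Update on result 1 ('negative'): P(H) ← 0.106·0.1500 / (0.106·0.1500 + 0.705·0.8500) = 0.015900/0.61515 = 0.0258.
Update on result 2 ('positive'): P(H) ← 0.894·0.0258 / (0.894·0.0258 + 0.295·0.9742) = 0.023108/0.31048 = 0.0744.

Posterior P(H) ≈ 0.074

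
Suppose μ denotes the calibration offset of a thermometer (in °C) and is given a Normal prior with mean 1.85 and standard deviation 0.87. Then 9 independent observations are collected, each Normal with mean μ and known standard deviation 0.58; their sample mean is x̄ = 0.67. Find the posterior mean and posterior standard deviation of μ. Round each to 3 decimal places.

Posterior mean ≈ 0.726; posterior SD ≈ 0.189

Prior precision 1/τ₀² = 1/0.87² = 1.32118; data precision n/σ² = 9/0.58² = 26.7539.
Posterior precision = 1.32118 + 26.7539 = 28.0750, giving posterior SD = 1/√28.0750 = 0.189.
Posterior mean = (1.32118·1.85 + 26.7539·0.67) / 28.0750 = 0.726.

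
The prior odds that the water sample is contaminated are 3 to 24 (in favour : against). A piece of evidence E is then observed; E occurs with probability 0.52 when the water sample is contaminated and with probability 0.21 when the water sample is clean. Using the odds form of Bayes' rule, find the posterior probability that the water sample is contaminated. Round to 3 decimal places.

Prior odds = 3/24 = 0.12500.
Likelihood ratio for E = 0.52/0.21 = 2.4762.
Posterior odds = prior odds × LR = 0.30952.
Posterior probability = odds/(1+odds) = 0.30952/1.3095 = 0.236.

Posterior probability ≈ 0.236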